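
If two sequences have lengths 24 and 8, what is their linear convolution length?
Linear/full convolution length: m + n - 1 = 24 + 8 - 1 = 31

31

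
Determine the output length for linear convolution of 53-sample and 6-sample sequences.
Linear/full convolution length: m + n - 1 = 53 + 6 - 1 = 58

58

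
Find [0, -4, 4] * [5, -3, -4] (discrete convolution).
y[0] = 0×5 = 0; y[1] = 0×-3 + -4×5 = -20; y[2] = 0×-4 + -4×-3 + 4×5 = 32; y[3] = -4×-4 + 4×-3 = 4; y[4] = 4×-4 = -16

[0, -20, 32, 4, -16]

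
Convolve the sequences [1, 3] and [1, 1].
y[0] = 1×1 = 1; y[1] = 1×1 + 3×1 = 4; y[2] = 3×1 = 3

[1, 4, 3]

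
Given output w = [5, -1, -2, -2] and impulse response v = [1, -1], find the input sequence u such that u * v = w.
Deconvolve w=[5, -1, -2, -2] by v=[1, -1]. Since v[0]=1, solve forward: u[0] = w[0] / 1 = 5; u[1] = (w[1] - 5×-1) / 1 = 4; u[2] = (w[2] - 4×-1) / 1 = 2. So u = [5, 4, 2]. Check by forward convolution: w[0] = 5×1 = 5; w[1] = 5×-1 + 4×1 = -1; w[2] = 4×-1 + 2×1 = -2; w[3] = 2×-1 = -2

[5, 4, 2]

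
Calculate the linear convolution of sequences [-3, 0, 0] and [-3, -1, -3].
y[0] = -3×-3 = 9; y[1] = -3×-1 + 0×-3 = 3; y[2] = -3×-3 + 0×-1 + 0×-3 = 9; y[3] = 0×-3 + 0×-1 = 0; y[4] = 0×-3 = 0

[9, 3, 9, 0, 0]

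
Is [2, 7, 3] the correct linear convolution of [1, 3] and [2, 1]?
Recompute linear convolution of [1, 3] and [2, 1]: y[0] = 1×2 = 2; y[1] = 1×1 + 3×2 = 7; y[2] = 3×1 = 3 → [2, 7, 3]. Given [2, 7, 3] matches, so answer: Yes

Yes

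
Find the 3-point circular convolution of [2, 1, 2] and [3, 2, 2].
Use y[k] = Σ_j a[j]·b[(k-j) mod 3]. y[0] = 2×3 + 1×2 + 2×2 = 12; y[1] = 2×2 + 1×3 + 2×2 = 11; y[2] = 2×2 + 1×2 + 2×3 = 12. Result: [12, 11, 12]

[12, 11, 12]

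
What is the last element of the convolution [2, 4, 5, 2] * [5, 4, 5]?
Use y[k] = Σ_i a[i]·b[k-i] at k=5. y[5] = 2×5 = 10

10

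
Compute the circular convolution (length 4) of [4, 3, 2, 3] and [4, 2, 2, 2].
Use y[k] = Σ_j u[j]·v[(k-j) mod 4]. y[0] = 4×4 + 3×2 + 2×2 + 3×2 = 32; y[1] = 4×2 + 3×4 + 2×2 + 3×2 = 30; y[2] = 4×2 + 3×2 + 2×4 + 3×2 = 28; y[3] = 4×2 + 3×2 + 2×2 + 3×4 = 30. Result: [32, 30, 28, 30]

[32, 30, 28, 30]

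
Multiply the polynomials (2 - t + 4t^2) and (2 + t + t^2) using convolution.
Ascending coefficients: a = [2, -1, 4], b = [2, 1, 1]. c[0] = 2×2 = 4; c[1] = 2×1 + -1×2 = 0; c[2] = 2×1 + -1×1 + 4×2 = 9; c[3] = -1×1 + 4×1 = 3; c[4] = 4×1 = 4. Result coefficients: [4, 0, 9, 3, 4] → 4 + 9t^2 + 3t^3 + 4t^4

4 + 9t^2 + 3t^3 + 4t^4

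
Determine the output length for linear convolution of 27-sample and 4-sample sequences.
Linear/full convolution length: m + n - 1 = 27 + 4 - 1 = 30

30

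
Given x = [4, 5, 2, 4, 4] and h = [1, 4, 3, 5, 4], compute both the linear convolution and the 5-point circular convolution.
Linear: y_lin[0] = 4×1 = 4; y_lin[1] = 4×4 + 5×1 = 21; y_lin[2] = 4×3 + 5×4 + 2×1 = 34; y_lin[3] = 4×5 + 5×3 + 2×4 + 4×1 = 47; y_lin[4] = 4×4 + 5×5 + 2×3 + 4×4 + 4×1 = 67; y_lin[5] = 5×4 + 2×5 + 4×3 + 4×4 = 58; y_lin[6] = 2×4 + 4×5 + 4×3 = 40; y_lin[7] = 4×4 + 4×5 = 36; y_lin[8] = 4×4 = 16 → [4, 21, 34, 47, 67, 58, 40, 36, 16]. Circular (length 5): y[0] = 4×1 + 5×4 + 2×5 + 4×3 + 4×4 = 62; y[1] = 4×4 + 5×1 + 2×4 + 4×5 + 4×3 = 61; y[2] = 4×3 + 5×4 + 2×1 + 4×4 + 4×5 = 70; y[3] = 4×5 + 5×3 + 2×4 + 4×1 + 4×4 = 63; y[4] = 4×4 + 5×5 + 2×3 + 4×4 + 4×1 = 67 → [62, 61, 70, 63, 67]

Linear: [4, 21, 34, 47, 67, 58, 40, 36, 16], Circular: [62, 61, 70, 63, 67]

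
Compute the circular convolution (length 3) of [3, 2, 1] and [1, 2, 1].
Use y[k] = Σ_j u[j]·v[(k-j) mod 3]. y[0] = 3×1 + 2×1 + 1×2 = 7; y[1] = 3×2 + 2×1 + 1×1 = 9; y[2] = 3×1 + 2×2 + 1×1 = 8. Result: [7, 9, 8]

[7, 9, 8]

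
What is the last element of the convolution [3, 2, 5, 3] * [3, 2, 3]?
Use y[k] = Σ_i a[i]·b[k-i] at k=5. y[5] = 3×3 = 9

9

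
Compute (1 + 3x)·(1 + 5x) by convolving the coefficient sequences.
Ascending coefficients: a = [1, 3], b = [1, 5]. c[0] = 1×1 = 1; c[1] = 1×5 + 3×1 = 8; c[2] = 3×5 = 15. Result coefficients: [1, 8, 15] → 1 + 8x + 15x^2

1 + 8x + 15x^2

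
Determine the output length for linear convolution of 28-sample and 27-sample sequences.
Linear/full convolution length: m + n - 1 = 28 + 27 - 1 = 54

54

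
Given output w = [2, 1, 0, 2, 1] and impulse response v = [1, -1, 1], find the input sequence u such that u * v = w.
Deconvolve w=[2, 1, 0, 2, 1] by v=[1, -1, 1]. Since v[0]=1, solve forward: u[0] = w[0] / 1 = 2; u[1] = (w[1] - 2×-1) / 1 = 3; u[2] = (w[2] - 3×-1 - 2×1) / 1 = 1. So u = [2, 3, 1]. Check by forward convolution: w[0] = 2×1 = 2; w[1] = 2×-1 + 3×1 = 1; w[2] = 2×1 + 3×-1 + 1×1 = 0; w[3] = 3×1 + 1×-1 = 2; w[4] = 1×1 = 1

[2, 3, 1]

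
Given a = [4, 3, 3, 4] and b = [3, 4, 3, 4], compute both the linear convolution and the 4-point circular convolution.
Linear: y_lin[0] = 4×3 = 12; y_lin[1] = 4×4 + 3×3 = 25; y_lin[2] = 4×3 + 3×4 + 3×3 = 33; y_lin[3] = 4×4 + 3×3 + 3×4 + 4×3 = 49; y_lin[4] = 3×4 + 3×3 + 4×4 = 37; y_lin[5] = 3×4 + 4×3 = 24; y_lin[6] = 4×4 = 16 → [12, 25, 33, 49, 37, 24, 16]. Circular (length 4): y[0] = 4×3 + 3×4 + 3×3 + 4×4 = 49; y[1] = 4×4 + 3×3 + 3×4 + 4×3 = 49; y[2] = 4×3 + 3×4 + 3×3 + 4×4 = 49; y[3] = 4×4 + 3×3 + 3×4 + 4×3 = 49 → [49, 49, 49, 49]

Linear: [12, 25, 33, 49, 37, 24, 16], Circular: [49, 49, 49, 49]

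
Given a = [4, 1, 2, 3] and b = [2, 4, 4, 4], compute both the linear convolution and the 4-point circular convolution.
Linear: y_lin[0] = 4×2 = 8; y_lin[1] = 4×4 + 1×2 = 18; y_lin[2] = 4×4 + 1×4 + 2×2 = 24; y_lin[3] = 4×4 + 1×4 + 2×4 + 3×2 = 34; y_lin[4] = 1×4 + 2×4 + 3×4 = 24; y_lin[5] = 2×4 + 3×4 = 20; y_lin[6] = 3×4 = 12 → [8, 18, 24, 34, 24, 20, 12]. Circular (length 4): y[0] = 4×2 + 1×4 + 2×4 + 3×4 = 32; y[1] = 4×4 + 1×2 + 2×4 + 3×4 = 38; y[2] = 4×4 + 1×4 + 2×2 + 3×4 = 36; y[3] = 4×4 + 1×4 + 2×4 + 3×2 = 34 → [32, 38, 36, 34]

Linear: [8, 18, 24, 34, 24, 20, 12], Circular: [32, 38, 36, 34]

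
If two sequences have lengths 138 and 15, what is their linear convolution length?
Linear/full convolution length: m + n - 1 = 138 + 15 - 1 = 152

152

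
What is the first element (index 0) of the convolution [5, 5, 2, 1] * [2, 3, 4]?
Use y[k] = Σ_i a[i]·b[k-i] at k=0. y[0] = 5×2 = 10

10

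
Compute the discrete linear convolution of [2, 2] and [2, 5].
y[0] = 2×2 = 4; y[1] = 2×5 + 2×2 = 14; y[2] = 2×5 = 10

[4, 14, 10]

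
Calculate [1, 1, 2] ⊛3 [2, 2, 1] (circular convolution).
Use y[k] = Σ_j u[j]·v[(k-j) mod 3]. y[0] = 1×2 + 1×1 + 2×2 = 7; y[1] = 1×2 + 1×2 + 2×1 = 6; y[2] = 1×1 + 1×2 + 2×2 = 7. Result: [7, 6, 7]

[7, 6, 7]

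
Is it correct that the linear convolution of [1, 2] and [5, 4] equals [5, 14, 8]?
Recompute linear convolution of [1, 2] and [5, 4]: y[0] = 1×5 = 5; y[1] = 1×4 + 2×5 = 14; y[2] = 2×4 = 8 → [5, 14, 8]. Given [5, 14, 8] matches, so answer: Yes

Yes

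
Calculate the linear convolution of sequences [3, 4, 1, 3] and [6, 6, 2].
y[0] = 3×6 = 18; y[1] = 3×6 + 4×6 = 42; y[2] = 3×2 + 4×6 + 1×6 = 36; y[3] = 4×2 + 1×6 + 3×6 = 32; y[4] = 1×2 + 3×6 = 20; y[5] = 3×2 = 6

[18, 42, 36, 32, 20, 6]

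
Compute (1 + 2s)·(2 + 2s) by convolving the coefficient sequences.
Ascending coefficients: a = [1, 2], b = [2, 2]. c[0] = 1×2 = 2; c[1] = 1×2 + 2×2 = 6; c[2] = 2×2 = 4. Result coefficients: [2, 6, 4] → 2 + 6s + 4s^2

2 + 6s + 4s^2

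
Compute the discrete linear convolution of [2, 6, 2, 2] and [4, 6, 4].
y[0] = 2×4 = 8; y[1] = 2×6 + 6×4 = 36; y[2] = 2×4 + 6×6 + 2×4 = 52; y[3] = 6×4 + 2×6 + 2×4 = 44; y[4] = 2×4 + 2×6 = 20; y[5] = 2×4 = 8

[8, 36, 52, 44, 20, 8]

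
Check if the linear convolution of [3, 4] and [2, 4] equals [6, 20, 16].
Recompute linear convolution of [3, 4] and [2, 4]: y[0] = 3×2 = 6; y[1] = 3×4 + 4×2 = 20; y[2] = 4×4 = 16 → [6, 20, 16]. Given [6, 20, 16] matches, so answer: Yes

Yes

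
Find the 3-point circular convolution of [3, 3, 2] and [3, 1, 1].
Use y[k] = Σ_j s[j]·t[(k-j) mod 3]. y[0] = 3×3 + 3×1 + 2×1 = 14; y[1] = 3×1 + 3×3 + 2×1 = 14; y[2] = 3×1 + 3×1 + 2×3 = 12. Result: [14, 14, 12]

[14, 14, 12]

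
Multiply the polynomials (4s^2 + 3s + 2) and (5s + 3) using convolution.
Ascending coefficients: a = [2, 3, 4], b = [3, 5]. c[0] = 2×3 = 6; c[1] = 2×5 + 3×3 = 19; c[2] = 3×5 + 4×3 = 27; c[3] = 4×5 = 20. Result coefficients: [6, 19, 27, 20] → 20s^3 + 27s^2 + 19s + 6

20s^3 + 27s^2 + 19s + 6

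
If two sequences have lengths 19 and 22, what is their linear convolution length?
Linear/full convolution length: m + n - 1 = 19 + 22 - 1 = 40

40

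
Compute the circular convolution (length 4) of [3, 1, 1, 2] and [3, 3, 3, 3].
Use y[k] = Σ_j a[j]·b[(k-j) mod 4]. y[0] = 3×3 + 1×3 + 1×3 + 2×3 = 21; y[1] = 3×3 + 1×3 + 1×3 + 2×3 = 21; y[2] = 3×3 + 1×3 + 1×3 + 2×3 = 21; y[3] = 3×3 + 1×3 + 1×3 + 2×3 = 21. Result: [21, 21, 21, 21]

[21, 21, 21, 21]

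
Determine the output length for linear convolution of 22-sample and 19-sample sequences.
Linear/full convolution length: m + n - 1 = 22 + 19 - 1 = 40

40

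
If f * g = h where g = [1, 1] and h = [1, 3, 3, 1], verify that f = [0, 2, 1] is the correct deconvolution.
Forward-compute [0, 2, 1] * [1, 1]: h[0] = 0×1 = 0; h[1] = 0×1 + 2×1 = 2; h[2] = 2×1 + 1×1 = 3; h[3] = 1×1 = 1 → [0, 2, 3, 1]. Does not match given h = [1, 3, 3, 1].

Not verified. [0, 2, 1] * [1, 1] = [0, 2, 3, 1], which differs from [1, 3, 3, 1] at index 0.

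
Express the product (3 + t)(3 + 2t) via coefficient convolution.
Ascending coefficients: a = [3, 1], b = [3, 2]. c[0] = 3×3 = 9; c[1] = 3×2 + 1×3 = 9; c[2] = 1×2 = 2. Result coefficients: [9, 9, 2] → 9 + 9t + 2t^2

9 + 9t + 2t^2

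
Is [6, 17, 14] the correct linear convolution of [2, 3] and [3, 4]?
Recompute linear convolution of [2, 3] and [3, 4]: y[0] = 2×3 = 6; y[1] = 2×4 + 3×3 = 17; y[2] = 3×4 = 12 → [6, 17, 12]. Compare to given [6, 17, 14]: they differ at index 2: given 14, correct 12, so answer: No

No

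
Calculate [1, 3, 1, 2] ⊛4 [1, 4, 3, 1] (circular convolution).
Use y[k] = Σ_j x[j]·h[(k-j) mod 4]. y[0] = 1×1 + 3×1 + 1×3 + 2×4 = 15; y[1] = 1×4 + 3×1 + 1×1 + 2×3 = 14; y[2] = 1×3 + 3×4 + 1×1 + 2×1 = 18; y[3] = 1×1 + 3×3 + 1×4 + 2×1 = 16. Result: [15, 14, 18, 16]

[15, 14, 18, 16]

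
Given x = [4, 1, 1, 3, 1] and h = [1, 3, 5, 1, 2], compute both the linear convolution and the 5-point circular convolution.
Linear: y_lin[0] = 4×1 = 4; y_lin[1] = 4×3 + 1×1 = 13; y_lin[2] = 4×5 + 1×3 + 1×1 = 24; y_lin[3] = 4×1 + 1×5 + 1×3 + 3×1 = 15; y_lin[4] = 4×2 + 1×1 + 1×5 + 3×3 + 1×1 = 24; y_lin[5] = 1×2 + 1×1 + 3×5 + 1×3 = 21; y_lin[6] = 1×2 + 3×1 + 1×5 = 10; y_lin[7] = 3×2 + 1×1 = 7; y_lin[8] = 1×2 = 2 → [4, 13, 24, 15, 24, 21, 10, 7, 2]. Circular (length 5): y[0] = 4×1 + 1×2 + 1×1 + 3×5 + 1×3 = 25; y[1] = 4×3 + 1×1 + 1×2 + 3×1 + 1×5 = 23; y[2] = 4×5 + 1×3 + 1×1 + 3×2 + 1×1 = 31; y[3] = 4×1 + 1×5 + 1×3 + 3×1 + 1×2 = 17; y[4] = 4×2 + 1×1 + 1×5 + 3×3 + 1×1 = 24 → [25, 23, 31, 17, 24]

Linear: [4, 13, 24, 15, 24, 21, 10, 7, 2], Circular: [25, 23, 31, 17, 24]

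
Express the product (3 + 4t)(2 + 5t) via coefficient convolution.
Ascending coefficients: a = [3, 4], b = [2, 5]. c[0] = 3×2 = 6; c[1] = 3×5 + 4×2 = 23; c[2] = 4×5 = 20. Result coefficients: [6, 23, 20] → 6 + 23t + 20t^2

6 + 23t + 20t^2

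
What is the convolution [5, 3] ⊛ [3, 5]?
y[0] = 5×3 = 15; y[1] = 5×5 + 3×3 = 34; y[2] = 3×5 = 15

[15, 34, 15]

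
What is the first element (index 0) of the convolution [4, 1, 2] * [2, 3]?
Use y[k] = Σ_i a[i]·b[k-i] at k=0. y[0] = 4×2 = 8

8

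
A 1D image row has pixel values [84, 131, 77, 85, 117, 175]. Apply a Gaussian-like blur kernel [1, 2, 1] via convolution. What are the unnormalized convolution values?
Convolve image row [84, 131, 77, 85, 117, 175] with kernel [1, 2, 1]: y[0] = 84×1 = 84; y[1] = 84×2 + 131×1 = 299; y[2] = 84×1 + 131×2 + 77×1 = 423; y[3] = 131×1 + 77×2 + 85×1 = 370; y[4] = 77×1 + 85×2 + 117×1 = 364; y[5] = 85×1 + 117×2 + 175×1 = 494; y[6] = 117×1 + 175×2 = 467; y[7] = 175×1 = 175 → [84, 299, 423, 370, 364, 494, 467, 175]. Normalization factor = sum(kernel) = 4.

[84, 299, 423, 370, 364, 494, 467, 175]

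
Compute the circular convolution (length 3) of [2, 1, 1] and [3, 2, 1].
Use y[k] = Σ_j a[j]·b[(k-j) mod 3]. y[0] = 2×3 + 1×1 + 1×2 = 9; y[1] = 2×2 + 1×3 + 1×1 = 8; y[2] = 2×1 + 1×2 + 1×3 = 7. Result: [9, 8, 7]

[9, 8, 7]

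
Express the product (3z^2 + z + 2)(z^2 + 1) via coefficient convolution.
Ascending coefficients: a = [2, 1, 3], b = [1, 0, 1]. c[0] = 2×1 = 2; c[1] = 2×0 + 1×1 = 1; c[2] = 2×1 + 1×0 + 3×1 = 5; c[3] = 1×1 + 3×0 = 1; c[4] = 3×1 = 3. Result coefficients: [2, 1, 5, 1, 3] → 3z^4 + z^3 + 5z^2 + z + 2

3z^4 + z^3 + 5z^2 + z + 2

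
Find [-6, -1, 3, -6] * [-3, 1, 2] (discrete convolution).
y[0] = -6×-3 = 18; y[1] = -6×1 + -1×-3 = -3; y[2] = -6×2 + -1×1 + 3×-3 = -22; y[3] = -1×2 + 3×1 + -6×-3 = 19; y[4] = 3×2 + -6×1 = 0; y[5] = -6×2 = -12

[18, -3, -22, 19, 0, -12]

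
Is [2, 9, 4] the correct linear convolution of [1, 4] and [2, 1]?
Recompute linear convolution of [1, 4] and [2, 1]: y[0] = 1×2 = 2; y[1] = 1×1 + 4×2 = 9; y[2] = 4×1 = 4 → [2, 9, 4]. Given [2, 9, 4] matches, so answer: Yes

Yes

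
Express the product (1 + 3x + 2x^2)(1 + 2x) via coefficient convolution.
Ascending coefficients: a = [1, 3, 2], b = [1, 2]. c[0] = 1×1 = 1; c[1] = 1×2 + 3×1 = 5; c[2] = 3×2 + 2×1 = 8; c[3] = 2×2 = 4. Result coefficients: [1, 5, 8, 4] → 1 + 5x + 8x^2 + 4x^3

1 + 5x + 8x^2 + 4x^3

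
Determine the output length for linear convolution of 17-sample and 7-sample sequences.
Linear/full convolution length: m + n - 1 = 17 + 7 - 1 = 23

23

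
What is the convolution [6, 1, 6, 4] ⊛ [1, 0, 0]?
y[0] = 6×1 = 6; y[1] = 6×0 + 1×1 = 1; y[2] = 6×0 + 1×0 + 6×1 = 6; y[3] = 1×0 + 6×0 + 4×1 = 4; y[4] = 6×0 + 4×0 = 0; y[5] = 4×0 = 0

[6, 1, 6, 4, 0, 0]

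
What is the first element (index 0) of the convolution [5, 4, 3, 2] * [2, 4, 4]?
Use y[k] = Σ_i a[i]·b[k-i] at k=0. y[0] = 5×2 = 10

10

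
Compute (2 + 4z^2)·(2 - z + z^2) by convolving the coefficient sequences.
Ascending coefficients: a = [2, 0, 4], b = [2, -1, 1]. c[0] = 2×2 = 4; c[1] = 2×-1 + 0×2 = -2; c[2] = 2×1 + 0×-1 + 4×2 = 10; c[3] = 0×1 + 4×-1 = -4; c[4] = 4×1 = 4. Result coefficients: [4, -2, 10, -4, 4] → 4 - 2z + 10z^2 - 4z^3 + 4z^4

4 - 2z + 10z^2 - 4z^3 + 4z^4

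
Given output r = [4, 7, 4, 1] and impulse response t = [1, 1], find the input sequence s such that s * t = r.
Deconvolve r=[4, 7, 4, 1] by t=[1, 1]. Since t[0]=1, solve forward: s[0] = r[0] / 1 = 4; s[1] = (r[1] - 4×1) / 1 = 3; s[2] = (r[2] - 3×1) / 1 = 1. So s = [4, 3, 1]. Check by forward convolution: r[0] = 4×1 = 4; r[1] = 4×1 + 3×1 = 7; r[2] = 3×1 + 1×1 = 4; r[3] = 1×1 = 1

[4, 3, 1]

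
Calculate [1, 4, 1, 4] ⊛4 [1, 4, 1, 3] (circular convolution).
Use y[k] = Σ_j u[j]·v[(k-j) mod 4]. y[0] = 1×1 + 4×3 + 1×1 + 4×4 = 30; y[1] = 1×4 + 4×1 + 1×3 + 4×1 = 15; y[2] = 1×1 + 4×4 + 1×1 + 4×3 = 30; y[3] = 1×3 + 4×1 + 1×4 + 4×1 = 15. Result: [30, 15, 30, 15]

[30, 15, 30, 15]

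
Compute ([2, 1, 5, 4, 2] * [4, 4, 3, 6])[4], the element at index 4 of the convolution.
Use y[k] = Σ_i a[i]·b[k-i] at k=4. y[4] = 1×6 + 5×3 + 4×4 + 2×4 = 45

45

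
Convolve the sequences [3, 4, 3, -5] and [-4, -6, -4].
y[0] = 3×-4 = -12; y[1] = 3×-6 + 4×-4 = -34; y[2] = 3×-4 + 4×-6 + 3×-4 = -48; y[3] = 4×-4 + 3×-6 + -5×-4 = -14; y[4] = 3×-4 + -5×-6 = 18; y[5] = -5×-4 = 20

[-12, -34, -48, -14, 18, 20]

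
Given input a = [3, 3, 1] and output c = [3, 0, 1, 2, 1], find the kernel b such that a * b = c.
Output length 5 = len(a) + len(b) - 1 ⇒ len(b) = 3. Solve b forward using b[k] = (c[k] - Σ_{i≥1} a[i]·b[k-i]) / a[0]: b[0] = c[0] / a[0] = 3 / 3 = 1; b[1] = (c[1] - 3×1) / a[0] = (0 - 3×1) / 3 = -1; b[2] = (c[2] - 3×-1 - 1×1) / a[0] = (1 - 3×-1 - 1×1) / 3 = 1. So b = [1, -1, 1]. Forward-check [3, 3, 1] * [1, -1, 1]: c[0] = 3×1 = 3; c[1] = 3×-1 + 3×1 = 0; c[2] = 3×1 + 3×-1 + 1×1 = 1; c[3] = 3×1 + 1×-1 = 2; c[4] = 1×1 = 1 → [3, 0, 1, 2, 1] ✓

[1, -1, 1]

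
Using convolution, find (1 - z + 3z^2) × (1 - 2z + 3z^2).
Ascending coefficients: a = [1, -1, 3], b = [1, -2, 3]. c[0] = 1×1 = 1; c[1] = 1×-2 + -1×1 = -3; c[2] = 1×3 + -1×-2 + 3×1 = 8; c[3] = -1×3 + 3×-2 = -9; c[4] = 3×3 = 9. Result coefficients: [1, -3, 8, -9, 9] → 1 - 3z + 8z^2 - 9z^3 + 9z^4

1 - 3z + 8z^2 - 9z^3 + 9z^4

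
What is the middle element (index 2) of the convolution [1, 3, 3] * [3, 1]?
Use y[k] = Σ_i a[i]·b[k-i] at k=2. y[2] = 3×1 + 3×3 = 12

12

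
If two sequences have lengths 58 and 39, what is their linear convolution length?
Linear/full convolution length: m + n - 1 = 58 + 39 - 1 = 96

96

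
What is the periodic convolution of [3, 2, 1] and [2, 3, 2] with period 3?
Use y[k] = Σ_j f[j]·g[(k-j) mod 3]. y[0] = 3×2 + 2×2 + 1×3 = 13; y[1] = 3×3 + 2×2 + 1×2 = 15; y[2] = 3×2 + 2×3 + 1×2 = 14. Result: [13, 15, 14]

[13, 15, 14]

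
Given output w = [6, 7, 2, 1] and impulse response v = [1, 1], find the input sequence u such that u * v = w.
Deconvolve w=[6, 7, 2, 1] by v=[1, 1]. Since v[0]=1, solve forward: u[0] = w[0] / 1 = 6; u[1] = (w[1] - 6×1) / 1 = 1; u[2] = (w[2] - 1×1) / 1 = 1. So u = [6, 1, 1]. Check by forward convolution: w[0] = 6×1 = 6; w[1] = 6×1 + 1×1 = 7; w[2] = 1×1 + 1×1 = 2; w[3] = 1×1 = 1

[6, 1, 1]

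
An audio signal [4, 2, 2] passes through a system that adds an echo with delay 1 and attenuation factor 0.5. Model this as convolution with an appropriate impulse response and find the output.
Direct-path + delayed-attenuated-path model → impulse response h = [1, 0.5] (1 at lag 0, 0.5 at lag 1). Output y[n] = x[n] + 0.5·x[n - 1] (with x[n] = 0 outside 0..2): y[0] = 4 + 0.5×0 = 4; y[1] = 2 + 0.5×4 = 4.0; y[2] = 2 + 0.5×2 = 3.0; y[3] = 0 + 0.5×2 = 1.0. So y = [4, 4.0, 3.0, 1.0]

[4, 4.0, 3.0, 1.0]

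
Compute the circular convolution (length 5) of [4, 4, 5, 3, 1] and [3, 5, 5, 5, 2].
Use y[k] = Σ_j f[j]·g[(k-j) mod 5]. y[0] = 4×3 + 4×2 + 5×5 + 3×5 + 1×5 = 65; y[1] = 4×5 + 4×3 + 5×2 + 3×5 + 1×5 = 62; y[2] = 4×5 + 4×5 + 5×3 + 3×2 + 1×5 = 66; y[3] = 4×5 + 4×5 + 5×5 + 3×3 + 1×2 = 76; y[4] = 4×2 + 4×5 + 5×5 + 3×5 + 1×3 = 71. Result: [65, 62, 66, 76, 71]

[65, 62, 66, 76, 71]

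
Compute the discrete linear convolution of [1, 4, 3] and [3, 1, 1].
y[0] = 1×3 = 3; y[1] = 1×1 + 4×3 = 13; y[2] = 1×1 + 4×1 + 3×3 = 14; y[3] = 4×1 + 3×1 = 7; y[4] = 3×1 = 3

[3, 13, 14, 7, 3]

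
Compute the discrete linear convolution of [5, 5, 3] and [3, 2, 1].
y[0] = 5×3 = 15; y[1] = 5×2 + 5×3 = 25; y[2] = 5×1 + 5×2 + 3×3 = 24; y[3] = 5×1 + 3×2 = 11; y[4] = 3×1 = 3

[15, 25, 24, 11, 3]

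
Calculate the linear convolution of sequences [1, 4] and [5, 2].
y[0] = 1×5 = 5; y[1] = 1×2 + 4×5 = 22; y[2] = 4×2 = 8

[5, 22, 8]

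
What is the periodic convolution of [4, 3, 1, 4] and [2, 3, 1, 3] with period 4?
Use y[k] = Σ_j a[j]·b[(k-j) mod 4]. y[0] = 4×2 + 3×3 + 1×1 + 4×3 = 30; y[1] = 4×3 + 3×2 + 1×3 + 4×1 = 25; y[2] = 4×1 + 3×3 + 1×2 + 4×3 = 27; y[3] = 4×3 + 3×1 + 1×3 + 4×2 = 26. Result: [30, 25, 27, 26]

[30, 25, 27, 26]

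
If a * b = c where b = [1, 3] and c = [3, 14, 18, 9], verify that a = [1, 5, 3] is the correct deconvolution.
Forward-compute [1, 5, 3] * [1, 3]: c[0] = 1×1 = 1; c[1] = 1×3 + 5×1 = 8; c[2] = 5×3 + 3×1 = 18; c[3] = 3×3 = 9 → [1, 8, 18, 9]. Does not match given c = [3, 14, 18, 9].

Not verified. [1, 5, 3] * [1, 3] = [1, 8, 18, 9], which differs from [3, 14, 18, 9] at index 0.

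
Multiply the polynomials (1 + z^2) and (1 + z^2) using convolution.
Ascending coefficients: a = [1, 0, 1], b = [1, 0, 1]. c[0] = 1×1 = 1; c[1] = 1×0 + 0×1 = 0; c[2] = 1×1 + 0×0 + 1×1 = 2; c[3] = 0×1 + 1×0 = 0; c[4] = 1×1 = 1. Result coefficients: [1, 0, 2, 0, 1] → 1 + 2z^2 + z^4

1 + 2z^2 + z^4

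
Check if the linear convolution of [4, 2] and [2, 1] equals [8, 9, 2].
Recompute linear convolution of [4, 2] and [2, 1]: y[0] = 4×2 = 8; y[1] = 4×1 + 2×2 = 8; y[2] = 2×1 = 2 → [8, 8, 2]. Compare to given [8, 9, 2]: they differ at index 1: given 9, correct 8, so answer: No

No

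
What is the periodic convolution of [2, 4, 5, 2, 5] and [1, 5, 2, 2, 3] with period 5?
Use y[k] = Σ_j x[j]·h[(k-j) mod 5]. y[0] = 2×1 + 4×3 + 5×2 + 2×2 + 5×5 = 53; y[1] = 2×5 + 4×1 + 5×3 + 2×2 + 5×2 = 43; y[2] = 2×2 + 4×5 + 5×1 + 2×3 + 5×2 = 45; y[3] = 2×2 + 4×2 + 5×5 + 2×1 + 5×3 = 54; y[4] = 2×3 + 4×2 + 5×2 + 2×5 + 5×1 = 39. Result: [53, 43, 45, 54, 39]

[53, 43, 45, 54, 39]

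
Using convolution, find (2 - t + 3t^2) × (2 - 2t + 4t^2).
Ascending coefficients: a = [2, -1, 3], b = [2, -2, 4]. c[0] = 2×2 = 4; c[1] = 2×-2 + -1×2 = -6; c[2] = 2×4 + -1×-2 + 3×2 = 16; c[3] = -1×4 + 3×-2 = -10; c[4] = 3×4 = 12. Result coefficients: [4, -6, 16, -10, 12] → 4 - 6t + 16t^2 - 10t^3 + 12t^4

4 - 6t + 16t^2 - 10t^3 + 12t^4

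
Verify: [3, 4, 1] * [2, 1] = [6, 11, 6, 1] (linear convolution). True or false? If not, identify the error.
Recompute linear convolution of [3, 4, 1] and [2, 1]: y[0] = 3×2 = 6; y[1] = 3×1 + 4×2 = 11; y[2] = 4×1 + 1×2 = 6; y[3] = 1×1 = 1 → [6, 11, 6, 1]. Given [6, 11, 6, 1] matches, so answer: Yes

Yes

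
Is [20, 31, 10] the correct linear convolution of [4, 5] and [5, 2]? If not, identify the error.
Recompute linear convolution of [4, 5] and [5, 2]: y[0] = 4×5 = 20; y[1] = 4×2 + 5×5 = 33; y[2] = 5×2 = 10 → [20, 33, 10]. Compare to given [20, 31, 10]: they differ at index 1: given 31, correct 33, so answer: No

No. Error at index 1: given 31, correct 33.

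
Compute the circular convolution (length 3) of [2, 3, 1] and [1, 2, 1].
Use y[k] = Σ_j a[j]·b[(k-j) mod 3]. y[0] = 2×1 + 3×1 + 1×2 = 7; y[1] = 2×2 + 3×1 + 1×1 = 8; y[2] = 2×1 + 3×2 + 1×1 = 9. Result: [7, 8, 9]

[7, 8, 9]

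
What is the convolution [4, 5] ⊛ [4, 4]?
y[0] = 4×4 = 16; y[1] = 4×4 + 5×4 = 36; y[2] = 5×4 = 20

[16, 36, 20]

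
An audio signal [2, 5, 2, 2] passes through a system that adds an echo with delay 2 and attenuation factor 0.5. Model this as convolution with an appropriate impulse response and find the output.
Direct-path + delayed-attenuated-path model → impulse response h = [1, 0, 0.5] (1 at lag 0, 0.5 at lag 2). Output y[n] = x[n] + 0.5·x[n - 2] (with x[n] = 0 outside 0..3): y[0] = 2 + 0.5×0 = 2; y[1] = 5 + 0.5×0 = 5; y[2] = 2 + 0.5×2 = 3.0; y[3] = 2 + 0.5×5 = 4.5; y[4] = 0 + 0.5×2 = 1.0; y[5] = 0 + 0.5×2 = 1.0. So y = [2, 5, 3.0, 4.5, 1.0, 1.0]

[2, 5, 3.0, 4.5, 1.0, 1.0]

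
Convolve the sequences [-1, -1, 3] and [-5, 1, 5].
y[0] = -1×-5 = 5; y[1] = -1×1 + -1×-5 = 4; y[2] = -1×5 + -1×1 + 3×-5 = -21; y[3] = -1×5 + 3×1 = -2; y[4] = 3×5 = 15

[5, 4, -21, -2, 15]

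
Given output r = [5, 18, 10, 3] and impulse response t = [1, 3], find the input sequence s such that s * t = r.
Deconvolve r=[5, 18, 10, 3] by t=[1, 3]. Since t[0]=1, solve forward: s[0] = r[0] / 1 = 5; s[1] = (r[1] - 5×3) / 1 = 3; s[2] = (r[2] - 3×3) / 1 = 1. So s = [5, 3, 1]. Check by forward convolution: r[0] = 5×1 = 5; r[1] = 5×3 + 3×1 = 18; r[2] = 3×3 + 1×1 = 10; r[3] = 1×3 = 3

[5, 3, 1]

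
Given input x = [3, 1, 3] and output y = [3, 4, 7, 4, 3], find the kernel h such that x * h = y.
Output length 5 = len(x) + len(h) - 1 ⇒ len(h) = 3. Solve h forward using h[k] = (y[k] - Σ_{i≥1} x[i]·h[k-i]) / x[0]: h[0] = y[0] / x[0] = 3 / 3 = 1; h[1] = (y[1] - 1×1) / x[0] = (4 - 1×1) / 3 = 1; h[2] = (y[2] - 1×1 - 3×1) / x[0] = (7 - 1×1 - 3×1) / 3 = 1. So h = [1, 1, 1]. Forward-check [3, 1, 3] * [1, 1, 1]: y[0] = 3×1 = 3; y[1] = 3×1 + 1×1 = 4; y[2] = 3×1 + 1×1 + 3×1 = 7; y[3] = 1×1 + 3×1 = 4; y[4] = 3×1 = 3 → [3, 4, 7, 4, 3] ✓

[1, 1, 1]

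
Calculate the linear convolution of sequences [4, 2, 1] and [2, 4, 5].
y[0] = 4×2 = 8; y[1] = 4×4 + 2×2 = 20; y[2] = 4×5 + 2×4 + 1×2 = 30; y[3] = 2×5 + 1×4 = 14; y[4] = 1×5 = 5

[8, 20, 30, 14, 5]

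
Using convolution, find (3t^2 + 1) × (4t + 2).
Ascending coefficients: a = [1, 0, 3], b = [2, 4]. c[0] = 1×2 = 2; c[1] = 1×4 + 0×2 = 4; c[2] = 0×4 + 3×2 = 6; c[3] = 3×4 = 12. Result coefficients: [2, 4, 6, 12] → 12t^3 + 6t^2 + 4t + 2

12t^3 + 6t^2 + 4t + 2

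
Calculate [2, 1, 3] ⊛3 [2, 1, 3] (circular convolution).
Use y[k] = Σ_j x[j]·h[(k-j) mod 3]. y[0] = 2×2 + 1×3 + 3×1 = 10; y[1] = 2×1 + 1×2 + 3×3 = 13; y[2] = 2×3 + 1×1 + 3×2 = 13. Result: [10, 13, 13]

[10, 13, 13]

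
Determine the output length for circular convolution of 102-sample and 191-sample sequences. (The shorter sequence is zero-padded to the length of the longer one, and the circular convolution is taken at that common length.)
Circular convolution (zero-padding the shorter input) has length max(m, n) = max(102, 191) = 191

191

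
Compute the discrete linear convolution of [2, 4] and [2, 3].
y[0] = 2×2 = 4; y[1] = 2×3 + 4×2 = 14; y[2] = 4×3 = 12

[4, 14, 12]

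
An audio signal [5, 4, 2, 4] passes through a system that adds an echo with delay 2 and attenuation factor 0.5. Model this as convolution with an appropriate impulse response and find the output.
Direct-path + delayed-attenuated-path model → impulse response h = [1, 0, 0.5] (1 at lag 0, 0.5 at lag 2). Output y[n] = x[n] + 0.5·x[n - 2] (with x[n] = 0 outside 0..3): y[0] = 5 + 0.5×0 = 5; y[1] = 4 + 0.5×0 = 4; y[2] = 2 + 0.5×5 = 4.5; y[3] = 4 + 0.5×4 = 6.0; y[4] = 0 + 0.5×2 = 1.0; y[5] = 0 + 0.5×4 = 2.0. So y = [5, 4, 4.5, 6.0, 1.0, 2.0]

[5, 4, 4.5, 6.0, 1.0, 2.0]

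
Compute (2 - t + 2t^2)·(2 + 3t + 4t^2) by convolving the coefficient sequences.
Ascending coefficients: a = [2, -1, 2], b = [2, 3, 4]. c[0] = 2×2 = 4; c[1] = 2×3 + -1×2 = 4; c[2] = 2×4 + -1×3 + 2×2 = 9; c[3] = -1×4 + 2×3 = 2; c[4] = 2×4 = 8. Result coefficients: [4, 4, 9, 2, 8] → 4 + 4t + 9t^2 + 2t^3 + 8t^4

4 + 4t + 9t^2 + 2t^3 + 8t^4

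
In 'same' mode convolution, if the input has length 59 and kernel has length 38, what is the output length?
'Same' mode returns an output with the same length as the input: 59

59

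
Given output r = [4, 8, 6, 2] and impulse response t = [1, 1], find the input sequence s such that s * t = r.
Deconvolve r=[4, 8, 6, 2] by t=[1, 1]. Since t[0]=1, solve forward: s[0] = r[0] / 1 = 4; s[1] = (r[1] - 4×1) / 1 = 4; s[2] = (r[2] - 4×1) / 1 = 2. So s = [4, 4, 2]. Check by forward convolution: r[0] = 4×1 = 4; r[1] = 4×1 + 4×1 = 8; r[2] = 4×1 + 2×1 = 6; r[3] = 2×1 = 2

[4, 4, 2]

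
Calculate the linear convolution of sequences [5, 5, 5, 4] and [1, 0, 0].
y[0] = 5×1 = 5; y[1] = 5×0 + 5×1 = 5; y[2] = 5×0 + 5×0 + 5×1 = 5; y[3] = 5×0 + 5×0 + 4×1 = 4; y[4] = 5×0 + 4×0 = 0; y[5] = 4×0 = 0

[5, 5, 5, 4, 0, 0]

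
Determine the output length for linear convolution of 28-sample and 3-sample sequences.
Linear/full convolution length: m + n - 1 = 28 + 3 - 1 = 30

30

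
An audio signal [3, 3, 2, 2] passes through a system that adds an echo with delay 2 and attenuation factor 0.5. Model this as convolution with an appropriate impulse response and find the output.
Direct-path + delayed-attenuated-path model → impulse response h = [1, 0, 0.5] (1 at lag 0, 0.5 at lag 2). Output y[n] = x[n] + 0.5·x[n - 2] (with x[n] = 0 outside 0..3): y[0] = 3 + 0.5×0 = 3; y[1] = 3 + 0.5×0 = 3; y[2] = 2 + 0.5×3 = 3.5; y[3] = 2 + 0.5×3 = 3.5; y[4] = 0 + 0.5×2 = 1.0; y[5] = 0 + 0.5×2 = 1.0. So y = [3, 3, 3.5, 3.5, 1.0, 1.0]

[3, 3, 3.5, 3.5, 1.0, 1.0]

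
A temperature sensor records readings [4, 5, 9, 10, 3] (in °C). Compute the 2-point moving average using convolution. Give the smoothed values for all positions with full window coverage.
2-point moving average kernel = [1, 1]. Apply in 'valid' mode (full window coverage): avg[0] = (4 + 5) / 2 = 4.5; avg[1] = (5 + 9) / 2 = 7.0; avg[2] = (9 + 10) / 2 = 9.5; avg[3] = (10 + 3) / 2 = 6.5. Smoothed values: [4.5, 7.0, 9.5, 6.5]

[4.5, 7.0, 9.5, 6.5]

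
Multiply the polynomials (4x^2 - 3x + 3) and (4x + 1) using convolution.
Ascending coefficients: a = [3, -3, 4], b = [1, 4]. c[0] = 3×1 = 3; c[1] = 3×4 + -3×1 = 9; c[2] = -3×4 + 4×1 = -8; c[3] = 4×4 = 16. Result coefficients: [3, 9, -8, 16] → 16x^3 - 8x^2 + 9x + 3

16x^3 - 8x^2 + 9x + 3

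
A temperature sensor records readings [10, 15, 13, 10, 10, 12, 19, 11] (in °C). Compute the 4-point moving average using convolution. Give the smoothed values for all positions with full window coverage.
4-point moving average kernel = [1, 1, 1, 1]. Apply in 'valid' mode (full window coverage): avg[0] = (10 + 15 + 13 + 10) / 4 = 12.0; avg[1] = (15 + 13 + 10 + 10) / 4 = 12.0; avg[2] = (13 + 10 + 10 + 12) / 4 = 11.25; avg[3] = (10 + 10 + 12 + 19) / 4 = 12.75; avg[4] = (10 + 12 + 19 + 11) / 4 = 13.0. Smoothed values: [12.0, 12.0, 11.25, 12.75, 13.0]

[12.0, 12.0, 11.25, 12.75, 13.0]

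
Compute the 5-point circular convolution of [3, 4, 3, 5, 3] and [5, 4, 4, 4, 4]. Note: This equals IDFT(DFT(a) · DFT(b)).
Either evaluate y[k] = Σ_j a[j]·b[(k-j) mod 5] directly, or use IDFT(DFT(a) · DFT(b)). y[0] = 3×5 + 4×4 + 3×4 + 5×4 + 3×4 = 75; y[1] = 3×4 + 4×5 + 3×4 + 5×4 + 3×4 = 76; y[2] = 3×4 + 4×4 + 3×5 + 5×4 + 3×4 = 75; y[3] = 3×4 + 4×4 + 3×4 + 5×5 + 3×4 = 77; y[4] = 3×4 + 4×4 + 3×4 + 5×4 + 3×5 = 75. Result: [75, 76, 75, 77, 75]

[75, 76, 75, 77, 75]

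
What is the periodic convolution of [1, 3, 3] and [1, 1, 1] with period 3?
Use y[k] = Σ_j f[j]·g[(k-j) mod 3]. y[0] = 1×1 + 3×1 + 3×1 = 7; y[1] = 1×1 + 3×1 + 3×1 = 7; y[2] = 1×1 + 3×1 + 3×1 = 7. Result: [7, 7, 7]

[7, 7, 7]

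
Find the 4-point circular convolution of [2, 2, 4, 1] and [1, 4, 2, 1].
Use y[k] = Σ_j s[j]·t[(k-j) mod 4]. y[0] = 2×1 + 2×1 + 4×2 + 1×4 = 16; y[1] = 2×4 + 2×1 + 4×1 + 1×2 = 16; y[2] = 2×2 + 2×4 + 4×1 + 1×1 = 17; y[3] = 2×1 + 2×2 + 4×4 + 1×1 = 23. Result: [16, 16, 17, 23]

[16, 16, 17, 23]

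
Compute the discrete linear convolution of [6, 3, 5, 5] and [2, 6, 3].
y[0] = 6×2 = 12; y[1] = 6×6 + 3×2 = 42; y[2] = 6×3 + 3×6 + 5×2 = 46; y[3] = 3×3 + 5×6 + 5×2 = 49; y[4] = 5×3 + 5×6 = 45; y[5] = 5×3 = 15

[12, 42, 46, 49, 45, 15]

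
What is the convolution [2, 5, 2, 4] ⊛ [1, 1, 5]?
y[0] = 2×1 = 2; y[1] = 2×1 + 5×1 = 7; y[2] = 2×5 + 5×1 + 2×1 = 17; y[3] = 5×5 + 2×1 + 4×1 = 31; y[4] = 2×5 + 4×1 = 14; y[5] = 4×5 = 20

[2, 7, 17, 31, 14, 20]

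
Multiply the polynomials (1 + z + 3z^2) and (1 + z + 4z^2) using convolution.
Ascending coefficients: a = [1, 1, 3], b = [1, 1, 4]. c[0] = 1×1 = 1; c[1] = 1×1 + 1×1 = 2; c[2] = 1×4 + 1×1 + 3×1 = 8; c[3] = 1×4 + 3×1 = 7; c[4] = 3×4 = 12. Result coefficients: [1, 2, 8, 7, 12] → 1 + 2z + 8z^2 + 7z^3 + 12z^4

1 + 2z + 8z^2 + 7z^3 + 12z^4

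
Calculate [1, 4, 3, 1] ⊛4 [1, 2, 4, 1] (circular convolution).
Use y[k] = Σ_j u[j]·v[(k-j) mod 4]. y[0] = 1×1 + 4×1 + 3×4 + 1×2 = 19; y[1] = 1×2 + 4×1 + 3×1 + 1×4 = 13; y[2] = 1×4 + 4×2 + 3×1 + 1×1 = 16; y[3] = 1×1 + 4×4 + 3×2 + 1×1 = 24. Result: [19, 13, 16, 24]

[19, 13, 16, 24]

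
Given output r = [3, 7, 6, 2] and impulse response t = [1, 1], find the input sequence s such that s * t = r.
Deconvolve r=[3, 7, 6, 2] by t=[1, 1]. Since t[0]=1, solve forward: s[0] = r[0] / 1 = 3; s[1] = (r[1] - 3×1) / 1 = 4; s[2] = (r[2] - 4×1) / 1 = 2. So s = [3, 4, 2]. Check by forward convolution: r[0] = 3×1 = 3; r[1] = 3×1 + 4×1 = 7; r[2] = 4×1 + 2×1 = 6; r[3] = 2×1 = 2

[3, 4, 2]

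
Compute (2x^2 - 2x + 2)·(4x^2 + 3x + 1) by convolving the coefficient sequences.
Ascending coefficients: a = [2, -2, 2], b = [1, 3, 4]. c[0] = 2×1 = 2; c[1] = 2×3 + -2×1 = 4; c[2] = 2×4 + -2×3 + 2×1 = 4; c[3] = -2×4 + 2×3 = -2; c[4] = 2×4 = 8. Result coefficients: [2, 4, 4, -2, 8] → 8x^4 - 2x^3 + 4x^2 + 4x + 2

8x^4 - 2x^3 + 4x^2 + 4x + 2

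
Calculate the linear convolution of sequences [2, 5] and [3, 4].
y[0] = 2×3 = 6; y[1] = 2×4 + 5×3 = 23; y[2] = 5×4 = 20

[6, 23, 20]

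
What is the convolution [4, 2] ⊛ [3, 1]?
y[0] = 4×3 = 12; y[1] = 4×1 + 2×3 = 10; y[2] = 2×1 = 2

[12, 10, 2]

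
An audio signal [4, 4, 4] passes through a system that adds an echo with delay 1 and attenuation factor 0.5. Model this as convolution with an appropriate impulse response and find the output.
Direct-path + delayed-attenuated-path model → impulse response h = [1, 0.5] (1 at lag 0, 0.5 at lag 1). Output y[n] = x[n] + 0.5·x[n - 1] (with x[n] = 0 outside 0..2): y[0] = 4 + 0.5×0 = 4; y[1] = 4 + 0.5×4 = 6.0; y[2] = 4 + 0.5×4 = 6.0; y[3] = 0 + 0.5×4 = 2.0. So y = [4, 6.0, 6.0, 2.0]

[4, 6.0, 6.0, 2.0]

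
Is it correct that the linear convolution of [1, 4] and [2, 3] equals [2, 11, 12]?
Recompute linear convolution of [1, 4] and [2, 3]: y[0] = 1×2 = 2; y[1] = 1×3 + 4×2 = 11; y[2] = 4×3 = 12 → [2, 11, 12]. Given [2, 11, 12] matches, so answer: Yes

Yes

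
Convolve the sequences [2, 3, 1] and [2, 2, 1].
y[0] = 2×2 = 4; y[1] = 2×2 + 3×2 = 10; y[2] = 2×1 + 3×2 + 1×2 = 10; y[3] = 3×1 + 1×2 = 5; y[4] = 1×1 = 1

[4, 10, 10, 5, 1]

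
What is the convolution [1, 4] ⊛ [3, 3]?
y[0] = 1×3 = 3; y[1] = 1×3 + 4×3 = 15; y[2] = 4×3 = 12

[3, 15, 12]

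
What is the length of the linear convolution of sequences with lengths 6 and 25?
Linear/full convolution length: m + n - 1 = 6 + 25 - 1 = 30

30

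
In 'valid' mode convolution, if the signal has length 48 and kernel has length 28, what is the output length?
'Valid' mode counts only positions where the kernel fully overlaps the signal: m - n + 1 = 48 - 28 + 1 = 21

21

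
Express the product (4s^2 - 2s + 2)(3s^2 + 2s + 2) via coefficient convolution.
Ascending coefficients: a = [2, -2, 4], b = [2, 2, 3]. c[0] = 2×2 = 4; c[1] = 2×2 + -2×2 = 0; c[2] = 2×3 + -2×2 + 4×2 = 10; c[3] = -2×3 + 4×2 = 2; c[4] = 4×3 = 12. Result coefficients: [4, 0, 10, 2, 12] → 12s^4 + 2s^3 + 10s^2 + 4

12s^4 + 2s^3 + 10s^2 + 4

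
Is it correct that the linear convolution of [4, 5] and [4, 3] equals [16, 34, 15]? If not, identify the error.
Recompute linear convolution of [4, 5] and [4, 3]: y[0] = 4×4 = 16; y[1] = 4×3 + 5×4 = 32; y[2] = 5×3 = 15 → [16, 32, 15]. Compare to given [16, 34, 15]: they differ at index 1: given 34, correct 32, so answer: No

No. Error at index 1: given 34, correct 32.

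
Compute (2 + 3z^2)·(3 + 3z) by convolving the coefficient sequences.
Ascending coefficients: a = [2, 0, 3], b = [3, 3]. c[0] = 2×3 = 6; c[1] = 2×3 + 0×3 = 6; c[2] = 0×3 + 3×3 = 9; c[3] = 3×3 = 9. Result coefficients: [6, 6, 9, 9] → 6 + 6z + 9z^2 + 9z^3

6 + 6z + 9z^2 + 9z^3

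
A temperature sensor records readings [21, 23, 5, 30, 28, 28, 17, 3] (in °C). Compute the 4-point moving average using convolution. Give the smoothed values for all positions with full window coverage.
4-point moving average kernel = [1, 1, 1, 1]. Apply in 'valid' mode (full window coverage): avg[0] = (21 + 23 + 5 + 30) / 4 = 19.75; avg[1] = (23 + 5 + 30 + 28) / 4 = 21.5; avg[2] = (5 + 30 + 28 + 28) / 4 = 22.75; avg[3] = (30 + 28 + 28 + 17) / 4 = 25.75; avg[4] = (28 + 28 + 17 + 3) / 4 = 19.0. Smoothed values: [19.75, 21.5, 22.75, 25.75, 19.0]

[19.75, 21.5, 22.75, 25.75, 19.0]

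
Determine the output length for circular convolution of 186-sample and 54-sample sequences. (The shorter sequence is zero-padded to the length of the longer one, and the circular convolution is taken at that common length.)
Circular convolution (zero-padding the shorter input) has length max(m, n) = max(186, 54) = 186

186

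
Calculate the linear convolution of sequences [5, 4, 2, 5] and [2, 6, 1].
y[0] = 5×2 = 10; y[1] = 5×6 + 4×2 = 38; y[2] = 5×1 + 4×6 + 2×2 = 33; y[3] = 4×1 + 2×6 + 5×2 = 26; y[4] = 2×1 + 5×6 = 32; y[5] = 5×1 = 5

[10, 38, 33, 26, 32, 5]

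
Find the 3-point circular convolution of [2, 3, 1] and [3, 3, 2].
Use y[k] = Σ_j u[j]·v[(k-j) mod 3]. y[0] = 2×3 + 3×2 + 1×3 = 15; y[1] = 2×3 + 3×3 + 1×2 = 17; y[2] = 2×2 + 3×3 + 1×3 = 16. Result: [15, 17, 16]

[15, 17, 16]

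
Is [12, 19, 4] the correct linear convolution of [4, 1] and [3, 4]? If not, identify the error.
Recompute linear convolution of [4, 1] and [3, 4]: y[0] = 4×3 = 12; y[1] = 4×4 + 1×3 = 19; y[2] = 1×4 = 4 → [12, 19, 4]. Given [12, 19, 4] matches, so answer: Yes

Yes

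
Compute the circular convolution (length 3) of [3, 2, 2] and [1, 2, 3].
Use y[k] = Σ_j x[j]·h[(k-j) mod 3]. y[0] = 3×1 + 2×3 + 2×2 = 13; y[1] = 3×2 + 2×1 + 2×3 = 14; y[2] = 3×3 + 2×2 + 2×1 = 15. Result: [13, 14, 15]

[13, 14, 15]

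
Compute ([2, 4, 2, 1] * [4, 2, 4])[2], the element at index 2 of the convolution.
Use y[k] = Σ_i a[i]·b[k-i] at k=2. y[2] = 2×4 + 4×2 + 2×4 = 24

24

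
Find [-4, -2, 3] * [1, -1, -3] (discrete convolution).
y[0] = -4×1 = -4; y[1] = -4×-1 + -2×1 = 2; y[2] = -4×-3 + -2×-1 + 3×1 = 17; y[3] = -2×-3 + 3×-1 = 3; y[4] = 3×-3 = -9

[-4, 2, 17, 3, -9]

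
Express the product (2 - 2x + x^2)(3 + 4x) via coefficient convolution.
Ascending coefficients: a = [2, -2, 1], b = [3, 4]. c[0] = 2×3 = 6; c[1] = 2×4 + -2×3 = 2; c[2] = -2×4 + 1×3 = -5; c[3] = 1×4 = 4. Result coefficients: [6, 2, -5, 4] → 6 + 2x - 5x^2 + 4x^3

6 + 2x - 5x^2 + 4x^3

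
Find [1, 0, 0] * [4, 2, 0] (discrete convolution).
y[0] = 1×4 = 4; y[1] = 1×2 + 0×4 = 2; y[2] = 1×0 + 0×2 + 0×4 = 0; y[3] = 0×0 + 0×2 = 0; y[4] = 0×0 = 0

[4, 2, 0, 0, 0]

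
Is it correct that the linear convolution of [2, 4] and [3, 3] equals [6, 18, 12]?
Recompute linear convolution of [2, 4] and [3, 3]: y[0] = 2×3 = 6; y[1] = 2×3 + 4×3 = 18; y[2] = 4×3 = 12 → [6, 18, 12]. Given [6, 18, 12] matches, so answer: Yes

Yes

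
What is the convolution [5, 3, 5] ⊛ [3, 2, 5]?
y[0] = 5×3 = 15; y[1] = 5×2 + 3×3 = 19; y[2] = 5×5 + 3×2 + 5×3 = 46; y[3] = 3×5 + 5×2 = 25; y[4] = 5×5 = 25

[15, 19, 46, 25, 25]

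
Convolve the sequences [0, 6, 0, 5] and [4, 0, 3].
y[0] = 0×4 = 0; y[1] = 0×0 + 6×4 = 24; y[2] = 0×3 + 6×0 + 0×4 = 0; y[3] = 6×3 + 0×0 + 5×4 = 38; y[4] = 0×3 + 5×0 = 0; y[5] = 5×3 = 15

[0, 24, 0, 38, 0, 15]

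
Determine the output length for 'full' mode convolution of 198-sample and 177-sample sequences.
Linear/full convolution length: m + n - 1 = 198 + 177 - 1 = 374

374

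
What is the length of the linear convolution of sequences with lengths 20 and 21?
Linear/full convolution length: m + n - 1 = 20 + 21 - 1 = 40

40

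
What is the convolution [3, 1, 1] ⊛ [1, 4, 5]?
y[0] = 3×1 = 3; y[1] = 3×4 + 1×1 = 13; y[2] = 3×5 + 1×4 + 1×1 = 20; y[3] = 1×5 + 1×4 = 9; y[4] = 1×5 = 5

[3, 13, 20, 9, 5]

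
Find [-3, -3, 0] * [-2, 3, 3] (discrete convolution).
y[0] = -3×-2 = 6; y[1] = -3×3 + -3×-2 = -3; y[2] = -3×3 + -3×3 + 0×-2 = -18; y[3] = -3×3 + 0×3 = -9; y[4] = 0×3 = 0

[6, -3, -18, -9, 0]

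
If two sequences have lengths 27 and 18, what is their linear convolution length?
Linear/full convolution length: m + n - 1 = 27 + 18 - 1 = 44

44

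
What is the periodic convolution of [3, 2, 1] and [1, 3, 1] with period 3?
Use y[k] = Σ_j f[j]·g[(k-j) mod 3]. y[0] = 3×1 + 2×1 + 1×3 = 8; y[1] = 3×3 + 2×1 + 1×1 = 12; y[2] = 3×1 + 2×3 + 1×1 = 10. Result: [8, 12, 10]

[8, 12, 10]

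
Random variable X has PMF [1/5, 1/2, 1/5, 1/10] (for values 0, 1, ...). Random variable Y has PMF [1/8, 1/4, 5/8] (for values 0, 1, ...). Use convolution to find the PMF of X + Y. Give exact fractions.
P(X+Y=k) = Σ_i P(X=i)·P(Y=k-i) — a convolution of [1/5, 1/2, 1/5, 1/10] and [1/8, 1/4, 5/8]. P(X+Y=0) = (1/5)×(1/8) = 1/40; P(X+Y=1) = (1/5)×(1/4) + (1/2)×(1/8) = 1/20 + 1/16 = 9/80; P(X+Y=2) = (1/5)×(5/8) + (1/2)×(1/4) + (1/5)×(1/8) = 1/8 + 1/8 + 1/40 = 11/40; P(X+Y=3) = (1/2)×(5/8) + (1/5)×(1/4) + (1/10)×(1/8) = 5/16 + 1/20 + 1/80 = 3/8; P(X+Y=4) = (1/5)×(5/8) + (1/10)×(1/4) = 1/8 + 1/40 = 3/20; P(X+Y=5) = (1/10)×(5/8) = 1/16. PMF: [1/40, 9/80, 11/40, 3/8, 3/20, 1/16] (sums to 1 ✓)

[1/40, 9/80, 11/40, 3/8, 3/20, 1/16]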